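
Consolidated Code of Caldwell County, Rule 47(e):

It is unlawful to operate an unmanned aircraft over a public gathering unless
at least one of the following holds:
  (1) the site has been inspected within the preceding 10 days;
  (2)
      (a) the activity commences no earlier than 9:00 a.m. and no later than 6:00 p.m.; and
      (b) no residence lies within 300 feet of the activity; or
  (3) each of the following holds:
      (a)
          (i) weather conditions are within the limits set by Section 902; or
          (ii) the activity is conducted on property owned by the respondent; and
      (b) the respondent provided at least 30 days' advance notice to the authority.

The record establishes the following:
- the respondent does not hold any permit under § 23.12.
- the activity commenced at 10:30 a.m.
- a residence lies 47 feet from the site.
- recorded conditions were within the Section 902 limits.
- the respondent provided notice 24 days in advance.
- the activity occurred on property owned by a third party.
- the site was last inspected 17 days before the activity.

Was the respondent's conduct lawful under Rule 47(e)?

No — unlawful.

(1) site inspected — fails.
(a) start within hours — met.
(b) no residence in 300 ft — not met.
(2): T AND F → false.
(i) weather ok — holds.
(ii) own property — not satisfied.
(a): T OR F → true.
(b) ≥30 days' notice — not satisfied.
(3) = T AND F = false.
Overall = F OR F OR F = false.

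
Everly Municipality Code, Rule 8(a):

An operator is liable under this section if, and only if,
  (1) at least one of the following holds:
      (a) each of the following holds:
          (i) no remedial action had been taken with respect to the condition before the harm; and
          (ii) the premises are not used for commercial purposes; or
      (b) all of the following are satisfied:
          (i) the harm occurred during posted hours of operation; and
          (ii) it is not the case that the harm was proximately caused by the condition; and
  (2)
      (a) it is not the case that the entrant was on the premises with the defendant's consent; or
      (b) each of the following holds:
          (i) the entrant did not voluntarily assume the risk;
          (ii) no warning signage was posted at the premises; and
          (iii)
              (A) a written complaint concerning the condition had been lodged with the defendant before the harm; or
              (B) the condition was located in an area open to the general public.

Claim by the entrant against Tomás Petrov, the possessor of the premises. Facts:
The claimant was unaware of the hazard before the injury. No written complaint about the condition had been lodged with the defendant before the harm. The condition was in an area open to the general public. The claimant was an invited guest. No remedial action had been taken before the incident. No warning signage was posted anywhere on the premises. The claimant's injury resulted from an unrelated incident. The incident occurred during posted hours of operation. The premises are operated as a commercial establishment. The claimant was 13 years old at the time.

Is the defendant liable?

(i) no remedial action — met.
(ii) not (commercial use) — fails.
(a) = T AND F = false.
(i) during posted hours — satisfied.
(ii) not (proximate cause) — satisfied.
(b): T AND T → true.
(1) = F OR T = true.
(a) not (consent to enter) — not met.
(i) no assumed risk — satisfied.
(ii) no signage posted — holds.
(A) complaint lodged — not met.
(B) public area — met.
So (iii) is satisfied (F OR T).
(b) = T AND T AND T = true.
So (2) is satisfied (F OR T).
So Overall is satisfied (T AND T).

Yes — liable.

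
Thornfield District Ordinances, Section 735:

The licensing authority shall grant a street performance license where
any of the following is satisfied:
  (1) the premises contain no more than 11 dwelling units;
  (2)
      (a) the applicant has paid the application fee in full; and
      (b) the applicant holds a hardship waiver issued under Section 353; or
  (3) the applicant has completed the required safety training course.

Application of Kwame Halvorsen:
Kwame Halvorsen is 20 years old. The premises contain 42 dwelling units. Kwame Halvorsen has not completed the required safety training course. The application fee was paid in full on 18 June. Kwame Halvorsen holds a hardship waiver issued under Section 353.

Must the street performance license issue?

(1) ≤ 11 units — fails.
(a) fee paid — satisfied.
(b) hardship waiver — met.
(2): T AND T → true.
(3) safety training — not satisfied.
Overall: F OR T OR F → true.

Yes — granted.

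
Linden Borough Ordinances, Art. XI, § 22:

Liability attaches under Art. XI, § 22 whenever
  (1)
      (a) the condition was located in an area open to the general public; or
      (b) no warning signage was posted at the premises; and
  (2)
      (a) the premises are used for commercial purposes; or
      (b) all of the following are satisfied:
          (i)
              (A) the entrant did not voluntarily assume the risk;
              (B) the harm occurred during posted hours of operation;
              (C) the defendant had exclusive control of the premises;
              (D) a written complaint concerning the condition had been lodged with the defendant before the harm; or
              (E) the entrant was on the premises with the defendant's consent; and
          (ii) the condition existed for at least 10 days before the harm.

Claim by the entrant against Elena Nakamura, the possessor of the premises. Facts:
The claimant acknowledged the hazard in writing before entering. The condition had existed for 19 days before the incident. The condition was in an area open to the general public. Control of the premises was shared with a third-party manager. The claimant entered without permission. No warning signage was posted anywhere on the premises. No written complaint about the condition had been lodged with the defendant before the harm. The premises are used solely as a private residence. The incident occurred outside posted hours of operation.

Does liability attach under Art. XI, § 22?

No — not liable.

(a) public area — satisfied.
(b) no signage posted — satisfied.
(1): T OR T → true.
(a) commercial use — not satisfied.
(A) no assumed risk — not satisfied.
(B) during posted hours — fails.
(C) exclusive control — fails.
(D) complaint lodged — fails.
(E) consent to enter — fails.
So (i) is not satisfied (F OR F OR F OR F OR F).
(ii) condition ≥10 days old — met.
(b): F AND T → false.
(2) = F OR F = false.
So Overall is not satisfied (T AND F).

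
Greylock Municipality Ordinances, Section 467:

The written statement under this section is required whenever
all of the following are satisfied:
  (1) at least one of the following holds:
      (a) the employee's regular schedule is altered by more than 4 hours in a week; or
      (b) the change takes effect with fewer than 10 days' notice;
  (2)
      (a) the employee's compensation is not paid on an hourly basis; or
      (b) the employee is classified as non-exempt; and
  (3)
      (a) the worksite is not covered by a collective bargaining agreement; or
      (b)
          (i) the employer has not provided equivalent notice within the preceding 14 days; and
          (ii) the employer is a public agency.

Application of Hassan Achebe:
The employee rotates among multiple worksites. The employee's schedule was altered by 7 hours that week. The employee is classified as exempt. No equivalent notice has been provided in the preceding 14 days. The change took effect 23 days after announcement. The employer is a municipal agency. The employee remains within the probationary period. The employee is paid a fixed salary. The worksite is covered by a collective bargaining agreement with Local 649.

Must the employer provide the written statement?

Yes — required.

(a) schedule shift > 4h — holds.
(b) < 10 days' notice — fails.
(1) = T OR F = true.
(a) not (hourly-paid) — holds.
(b) non-exempt — not satisfied.
So (2) is satisfied (T OR F).
(a) no CBA — not satisfied.
(i) no recent notice — met.
(ii) public agency — met.
(b): T AND T → true.
So (3) is satisfied (F OR T).
So Overall is satisfied (T AND T AND T).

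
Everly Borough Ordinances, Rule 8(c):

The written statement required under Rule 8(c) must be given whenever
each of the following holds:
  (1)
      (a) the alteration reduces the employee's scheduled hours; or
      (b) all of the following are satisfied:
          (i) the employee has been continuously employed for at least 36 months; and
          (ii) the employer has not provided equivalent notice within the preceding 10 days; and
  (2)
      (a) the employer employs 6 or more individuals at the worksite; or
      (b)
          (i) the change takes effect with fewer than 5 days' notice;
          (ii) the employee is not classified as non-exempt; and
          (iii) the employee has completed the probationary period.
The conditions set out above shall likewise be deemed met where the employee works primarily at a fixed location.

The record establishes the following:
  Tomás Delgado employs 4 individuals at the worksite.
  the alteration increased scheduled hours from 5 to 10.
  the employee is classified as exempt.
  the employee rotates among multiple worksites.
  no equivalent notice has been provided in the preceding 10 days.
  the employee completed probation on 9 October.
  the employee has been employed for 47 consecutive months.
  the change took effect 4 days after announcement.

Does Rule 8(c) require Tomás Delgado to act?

Yes — required.

(a) hours reduced — not satisfied.
(i) tenure ≥ 36 mo. — met.
(ii) no recent notice — satisfied.
So (b) is satisfied (T AND T).
(1) = F OR T = true.
(a) ≥ 6 at site — not satisfied.
(i) < 5 days' notice — holds.
(ii) not (non-exempt) — met.
(iii) past probation — satisfied.
(b) = T AND T AND T = true.
So (2) is satisfied (F OR T).
So Overall is satisfied (T AND T).
Exception (fixed location) — not satisfied.
Result: main true OR exception false → true.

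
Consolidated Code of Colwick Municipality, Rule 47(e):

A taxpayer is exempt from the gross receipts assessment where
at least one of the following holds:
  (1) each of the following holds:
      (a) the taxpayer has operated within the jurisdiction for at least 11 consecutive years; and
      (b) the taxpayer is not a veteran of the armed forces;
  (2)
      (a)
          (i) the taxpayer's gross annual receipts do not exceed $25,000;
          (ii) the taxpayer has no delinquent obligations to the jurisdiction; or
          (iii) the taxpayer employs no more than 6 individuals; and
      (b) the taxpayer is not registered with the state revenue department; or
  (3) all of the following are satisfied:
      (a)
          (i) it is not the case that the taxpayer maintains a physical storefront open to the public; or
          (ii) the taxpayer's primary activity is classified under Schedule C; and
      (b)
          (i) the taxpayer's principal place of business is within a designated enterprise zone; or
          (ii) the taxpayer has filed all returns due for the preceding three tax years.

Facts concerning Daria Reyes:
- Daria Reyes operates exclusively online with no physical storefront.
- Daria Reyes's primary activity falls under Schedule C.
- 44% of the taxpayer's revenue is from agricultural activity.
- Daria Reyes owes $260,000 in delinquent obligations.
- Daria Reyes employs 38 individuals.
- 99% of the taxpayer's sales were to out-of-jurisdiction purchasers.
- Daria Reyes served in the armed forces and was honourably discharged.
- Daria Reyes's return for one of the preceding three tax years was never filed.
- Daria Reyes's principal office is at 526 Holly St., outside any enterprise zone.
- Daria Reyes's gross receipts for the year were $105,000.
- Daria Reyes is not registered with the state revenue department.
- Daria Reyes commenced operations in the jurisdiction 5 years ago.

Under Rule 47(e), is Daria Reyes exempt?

No — not exempt.

(a) ≥ 11 yrs in jurisdiction — not satisfied.
(b) not (veteran) — fails.
So (1) is not satisfied (F AND F).
(i) receipts ≤ $25,000 — not met.
(ii) no delinquency — not met.
(iii) ≤ 6 employees — not met.
So (a) is not satisfied (F OR F OR F).
(b) not (state-registered) — met.
So (2) is not satisfied (F AND T).
(i) not (has storefront) — holds.
(ii) Schedule C activity — met.
(a): T OR T → true.
(i) in enterprise zone — not satisfied.
(ii) returns current — not satisfied.
So (b) is not satisfied (F OR F).
(3): T AND F → false.
So Overall is not satisfied (F OR F OR F).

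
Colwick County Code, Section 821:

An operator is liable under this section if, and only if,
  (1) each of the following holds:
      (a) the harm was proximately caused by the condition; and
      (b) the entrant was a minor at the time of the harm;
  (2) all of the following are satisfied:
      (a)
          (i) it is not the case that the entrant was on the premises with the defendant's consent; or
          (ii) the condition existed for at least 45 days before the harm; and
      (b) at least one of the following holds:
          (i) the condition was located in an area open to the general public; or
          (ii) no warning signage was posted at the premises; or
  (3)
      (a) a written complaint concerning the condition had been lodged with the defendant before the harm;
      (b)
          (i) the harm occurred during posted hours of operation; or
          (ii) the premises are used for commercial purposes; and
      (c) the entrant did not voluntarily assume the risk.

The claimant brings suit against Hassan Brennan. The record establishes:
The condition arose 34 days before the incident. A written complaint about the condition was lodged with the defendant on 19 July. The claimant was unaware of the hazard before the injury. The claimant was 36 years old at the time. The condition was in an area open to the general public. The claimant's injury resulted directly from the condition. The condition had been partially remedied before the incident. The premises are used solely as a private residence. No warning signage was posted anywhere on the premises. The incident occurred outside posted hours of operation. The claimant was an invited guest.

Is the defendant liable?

No — not liable.

(a) proximate cause — met.
(b) entrant a minor — fails.
(1) = T AND F = false.
(i) not (consent to enter) — fails.
(ii) condition ≥45 days old — not met.
So (a) is not satisfied (F OR F).
(i) public area — holds.
(ii) no signage posted — satisfied.
(b): T OR T → true.
So (2) is not satisfied (F AND T).
(a) complaint lodged — holds.
(i) during posted hours — not met.
(ii) commercial use — not satisfied.
(b): F OR F → false.
(c) no assumed risk — holds.
(3) = T AND F AND T = false.
Overall: F OR F OR F → false.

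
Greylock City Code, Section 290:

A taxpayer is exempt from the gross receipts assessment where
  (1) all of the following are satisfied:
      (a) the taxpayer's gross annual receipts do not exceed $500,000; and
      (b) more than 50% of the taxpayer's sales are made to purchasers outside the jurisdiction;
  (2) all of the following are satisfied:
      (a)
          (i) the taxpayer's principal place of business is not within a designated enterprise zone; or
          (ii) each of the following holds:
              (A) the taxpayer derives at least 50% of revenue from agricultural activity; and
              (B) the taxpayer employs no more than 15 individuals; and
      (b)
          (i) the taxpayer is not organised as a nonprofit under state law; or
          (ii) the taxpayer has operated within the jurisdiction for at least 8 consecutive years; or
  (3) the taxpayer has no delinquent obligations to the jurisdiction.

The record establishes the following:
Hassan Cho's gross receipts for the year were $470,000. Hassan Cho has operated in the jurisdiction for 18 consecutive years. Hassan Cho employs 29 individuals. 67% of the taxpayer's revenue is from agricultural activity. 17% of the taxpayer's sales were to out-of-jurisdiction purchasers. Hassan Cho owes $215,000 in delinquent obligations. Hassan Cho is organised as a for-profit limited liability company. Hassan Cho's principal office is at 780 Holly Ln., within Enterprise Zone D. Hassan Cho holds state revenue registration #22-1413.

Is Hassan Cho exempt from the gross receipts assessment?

No — not exempt.

(a) receipts ≤ $500,000 — met.
(b) >50% out-of-jur. sales — fails.
(1): T AND F → false.
(i) not (in enterprise zone) — not satisfied.
(A) ≥50% agricultural — satisfied.
(B) ≤ 15 employees — not met.
So (ii) is not satisfied (T AND F).
(a) = F OR F = false.
(i) not (nonprofit) — holds.
(ii) ≥ 8 yrs in jurisdiction — holds.
So (b) is satisfied (T OR T).
So (2) is not satisfied (F AND T).
(3) no delinquency — not met.
Overall = F OR F OR F = false.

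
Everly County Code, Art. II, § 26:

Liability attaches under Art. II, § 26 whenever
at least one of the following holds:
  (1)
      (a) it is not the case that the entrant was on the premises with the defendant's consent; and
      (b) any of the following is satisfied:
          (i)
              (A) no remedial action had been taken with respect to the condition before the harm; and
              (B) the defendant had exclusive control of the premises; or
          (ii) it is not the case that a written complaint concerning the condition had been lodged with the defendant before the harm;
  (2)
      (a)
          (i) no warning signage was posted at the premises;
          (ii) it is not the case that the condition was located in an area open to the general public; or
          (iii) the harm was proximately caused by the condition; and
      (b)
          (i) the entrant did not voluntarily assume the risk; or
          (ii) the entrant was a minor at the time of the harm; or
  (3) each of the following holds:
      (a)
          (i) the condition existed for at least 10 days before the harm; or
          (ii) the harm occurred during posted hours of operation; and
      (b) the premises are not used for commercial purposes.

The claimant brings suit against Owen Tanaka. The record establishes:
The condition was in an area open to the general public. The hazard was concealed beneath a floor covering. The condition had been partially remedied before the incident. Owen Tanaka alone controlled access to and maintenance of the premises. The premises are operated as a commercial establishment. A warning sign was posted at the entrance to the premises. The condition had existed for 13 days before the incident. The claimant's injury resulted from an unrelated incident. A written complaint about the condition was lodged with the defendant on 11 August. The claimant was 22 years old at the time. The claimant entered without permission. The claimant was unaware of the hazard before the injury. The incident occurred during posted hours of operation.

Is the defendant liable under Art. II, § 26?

(a) not (consent to enter) — met.
(A) no remedial action — not satisfied.
(B) exclusive control — satisfied.
(i) = F AND T = false.
(ii) not (complaint lodged) — not met.
(b) = F OR F = false.
So (1) is not satisfied (T AND F).
(i) no signage posted — fails.
(ii) not (public area) — not met.
(iii) proximate cause — not satisfied.
So (a) is not satisfied (F OR F OR F).
(i) no assumed risk — holds.
(ii) entrant a minor — not satisfied.
(b): T OR F → true.
So (2) is not satisfied (F AND T).
(i) condition ≥10 days old — holds.
(ii) during posted hours — met.
(a) = T OR T = true.
(b) not (commercial use) — fails.
So (3) is not satisfied (T AND F).
Overall = F OR F OR F = false.

No — not liable.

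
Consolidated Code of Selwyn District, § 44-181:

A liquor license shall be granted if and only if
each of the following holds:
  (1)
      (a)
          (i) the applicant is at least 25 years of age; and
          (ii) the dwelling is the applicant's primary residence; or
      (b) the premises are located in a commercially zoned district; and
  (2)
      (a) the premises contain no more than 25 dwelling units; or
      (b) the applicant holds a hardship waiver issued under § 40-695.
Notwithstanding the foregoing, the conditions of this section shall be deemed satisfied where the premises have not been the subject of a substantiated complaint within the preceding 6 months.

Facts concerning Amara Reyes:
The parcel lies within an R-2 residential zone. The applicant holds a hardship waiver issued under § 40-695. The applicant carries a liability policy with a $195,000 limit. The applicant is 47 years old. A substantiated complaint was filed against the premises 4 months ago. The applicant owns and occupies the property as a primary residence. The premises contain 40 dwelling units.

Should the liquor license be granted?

(i) age ≥ 25 — holds.
(ii) primary residence — satisfied.
(a) = T AND T = true.
(b) commercially zoned — fails.
(1) = T OR F = true.
(a) ≤ 25 units — not satisfied.
(b) hardship waiver — satisfied.
(2): F OR T → true.
Overall = T AND T = true.
Exception (no complaint in 6 mo.) — not satisfied.
Result: main true OR exception false → true.

Yes — granted.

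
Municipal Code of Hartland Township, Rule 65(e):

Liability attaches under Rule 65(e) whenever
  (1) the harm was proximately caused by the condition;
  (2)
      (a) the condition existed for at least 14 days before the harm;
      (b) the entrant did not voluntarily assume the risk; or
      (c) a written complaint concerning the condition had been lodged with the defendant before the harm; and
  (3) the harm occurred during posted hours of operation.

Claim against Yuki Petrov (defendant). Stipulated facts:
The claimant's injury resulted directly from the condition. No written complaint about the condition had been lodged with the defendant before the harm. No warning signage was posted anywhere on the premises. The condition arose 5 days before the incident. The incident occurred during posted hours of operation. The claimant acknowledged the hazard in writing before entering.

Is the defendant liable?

No — not liable.

(1) proximate cause — holds.
(a) condition ≥14 days old — fails.
(b) no assumed risk — not satisfied.
(c) complaint lodged — fails.
So (2) is not satisfied (F OR F OR F).
(3) during posted hours — met.
So Overall is not satisfied (T AND F AND T).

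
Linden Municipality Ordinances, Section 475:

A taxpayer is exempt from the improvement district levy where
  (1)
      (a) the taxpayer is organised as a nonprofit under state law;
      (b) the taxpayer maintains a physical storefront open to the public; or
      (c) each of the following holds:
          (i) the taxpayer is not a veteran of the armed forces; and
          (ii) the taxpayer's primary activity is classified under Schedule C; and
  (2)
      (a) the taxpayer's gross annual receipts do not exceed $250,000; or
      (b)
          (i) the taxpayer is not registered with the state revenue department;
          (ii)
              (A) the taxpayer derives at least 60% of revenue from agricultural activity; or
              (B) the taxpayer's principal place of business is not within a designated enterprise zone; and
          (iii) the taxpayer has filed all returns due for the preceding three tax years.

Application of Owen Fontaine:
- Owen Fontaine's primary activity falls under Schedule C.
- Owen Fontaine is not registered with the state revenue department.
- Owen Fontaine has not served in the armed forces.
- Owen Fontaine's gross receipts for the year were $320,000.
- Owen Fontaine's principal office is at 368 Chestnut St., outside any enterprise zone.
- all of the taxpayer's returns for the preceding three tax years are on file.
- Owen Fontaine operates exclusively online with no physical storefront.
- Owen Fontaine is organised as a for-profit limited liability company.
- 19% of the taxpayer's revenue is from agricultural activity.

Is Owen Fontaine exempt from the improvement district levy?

Yes — exempt.

(a) nonprofit — not met.
(b) has storefront — not met.
(i) not (veteran) — holds.
(ii) Schedule C activity — holds.
So (c) is satisfied (T AND T).
(1): F OR F OR T → true.
(a) receipts ≤ $250,000 — fails.
(i) not (state-registered) — holds.
(A) ≥60% agricultural — not met.
(B) not (in enterprise zone) — holds.
(ii) = F OR T = true.
(iii) returns current — satisfied.
(b) = T AND T AND T = true.
(2): F OR T → true.
Overall: T AND T → true.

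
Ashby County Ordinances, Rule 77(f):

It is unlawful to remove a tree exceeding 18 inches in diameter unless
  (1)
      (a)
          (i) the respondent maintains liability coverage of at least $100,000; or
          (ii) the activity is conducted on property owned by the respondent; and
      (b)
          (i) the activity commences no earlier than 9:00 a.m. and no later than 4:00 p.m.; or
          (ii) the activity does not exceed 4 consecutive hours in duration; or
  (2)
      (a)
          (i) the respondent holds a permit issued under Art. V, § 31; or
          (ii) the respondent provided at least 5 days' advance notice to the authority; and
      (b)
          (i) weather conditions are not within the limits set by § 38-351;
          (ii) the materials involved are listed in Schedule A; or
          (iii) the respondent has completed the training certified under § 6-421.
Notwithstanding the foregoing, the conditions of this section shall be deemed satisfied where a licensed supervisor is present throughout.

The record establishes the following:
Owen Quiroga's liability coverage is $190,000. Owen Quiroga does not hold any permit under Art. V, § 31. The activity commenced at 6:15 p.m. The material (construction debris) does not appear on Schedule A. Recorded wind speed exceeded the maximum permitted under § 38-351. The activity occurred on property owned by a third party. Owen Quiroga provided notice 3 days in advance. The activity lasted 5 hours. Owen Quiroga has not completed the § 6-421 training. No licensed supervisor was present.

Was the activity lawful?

No — unlawful.

(i) coverage ≥ $100,000 — satisfied.
(ii) own property — fails.
(a) = T OR F = true.
(i) start within hours — fails.
(ii) ≤ 4 hrs duration — not met.
So (b) is not satisfied (F OR F).
So (1) is not satisfied (T AND F).
(i) holds permit — not met.
(ii) ≥5 days' notice — fails.
So (a) is not satisfied (F OR F).
(i) not (weather ok) — met.
(ii) Schedule A material — not satisfied.
(iii) training certified — not met.
(b): T OR F OR F → true.
(2) = F AND T = false.
So Overall is not satisfied (F OR F).
Exception (supervisor present) — not satisfied.
Result: main false OR exception false → false.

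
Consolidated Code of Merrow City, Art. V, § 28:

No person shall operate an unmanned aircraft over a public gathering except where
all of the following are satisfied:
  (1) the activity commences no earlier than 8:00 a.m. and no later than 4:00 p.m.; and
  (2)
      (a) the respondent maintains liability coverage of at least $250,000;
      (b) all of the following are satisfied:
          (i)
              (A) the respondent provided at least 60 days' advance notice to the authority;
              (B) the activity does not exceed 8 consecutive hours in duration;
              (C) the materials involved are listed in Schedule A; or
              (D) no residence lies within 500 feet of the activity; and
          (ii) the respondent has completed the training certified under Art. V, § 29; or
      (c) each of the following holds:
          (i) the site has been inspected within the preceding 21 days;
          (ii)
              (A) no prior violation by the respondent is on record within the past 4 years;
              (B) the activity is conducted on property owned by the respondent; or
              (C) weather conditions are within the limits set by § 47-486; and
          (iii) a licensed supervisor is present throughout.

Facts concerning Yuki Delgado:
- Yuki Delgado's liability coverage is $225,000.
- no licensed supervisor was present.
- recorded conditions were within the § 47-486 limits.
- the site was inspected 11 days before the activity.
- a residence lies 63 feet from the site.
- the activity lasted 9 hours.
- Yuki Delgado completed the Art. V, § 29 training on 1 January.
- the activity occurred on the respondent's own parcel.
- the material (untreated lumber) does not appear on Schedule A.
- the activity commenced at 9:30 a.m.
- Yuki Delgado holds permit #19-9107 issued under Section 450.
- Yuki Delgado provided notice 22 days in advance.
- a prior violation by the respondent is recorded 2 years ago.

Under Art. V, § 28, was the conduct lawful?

(1) start within hours — holds.
(a) coverage ≥ $250,000 — fails.
(A) ≥60 days' notice — not met.
(B) ≤ 8 hrs duration — not met.
(C) Schedule A material — fails.
(D) no residence in 500 ft — not satisfied.
(i) = F OR F OR F OR F = false.
(ii) training certified — met.
So (b) is not satisfied (F AND T).
(i) site inspected — satisfied.
(A) no prior violation — not met.
(B) own property — met.
(C) weather ok — satisfied.
(ii) = F OR T OR T = true.
(iii) supervisor present — not met.
So (c) is not satisfied (T AND T AND F).
(2): F OR F OR F → false.
Overall: T AND F → false.

No — unlawful.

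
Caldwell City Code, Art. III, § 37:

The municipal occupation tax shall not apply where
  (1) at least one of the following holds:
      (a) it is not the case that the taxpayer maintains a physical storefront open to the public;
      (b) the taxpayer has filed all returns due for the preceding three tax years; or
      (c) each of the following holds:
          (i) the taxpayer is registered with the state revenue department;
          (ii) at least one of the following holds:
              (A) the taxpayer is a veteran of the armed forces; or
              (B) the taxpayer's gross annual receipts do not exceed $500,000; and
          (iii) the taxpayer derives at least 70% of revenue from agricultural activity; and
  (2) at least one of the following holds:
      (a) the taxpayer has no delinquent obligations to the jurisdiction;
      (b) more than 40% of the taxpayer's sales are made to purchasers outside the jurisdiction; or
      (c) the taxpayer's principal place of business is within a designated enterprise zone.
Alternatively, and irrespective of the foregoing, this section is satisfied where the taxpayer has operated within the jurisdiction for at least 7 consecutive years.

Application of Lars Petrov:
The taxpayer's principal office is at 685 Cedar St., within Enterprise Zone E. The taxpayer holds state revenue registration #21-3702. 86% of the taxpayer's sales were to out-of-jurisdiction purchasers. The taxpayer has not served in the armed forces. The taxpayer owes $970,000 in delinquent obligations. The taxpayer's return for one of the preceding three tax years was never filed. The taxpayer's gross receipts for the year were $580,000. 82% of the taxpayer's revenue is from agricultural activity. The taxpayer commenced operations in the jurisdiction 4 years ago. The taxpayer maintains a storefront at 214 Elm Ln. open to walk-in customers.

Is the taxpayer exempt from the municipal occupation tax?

No — not exempt.

(a) not (has storefront) — fails.
(b) returns current — not met.
(i) state-registered — satisfied.
(A) veteran — not satisfied.
(B) receipts ≤ $500,000 — not met.
(ii) = F OR F = false.
(iii) ≥70% agricultural — holds.
(c) = T AND F AND T = false.
(1) = F OR F OR F = false.
(a) no delinquency — fails.
(b) >40% out-of-jur. sales — satisfied.
(c) in enterprise zone — satisfied.
(2): F OR T OR T → true.
So Overall is not satisfied (F AND T).
Exception (≥ 7 yrs in jurisdiction) — not satisfied.
Result: main false OR exception false → false.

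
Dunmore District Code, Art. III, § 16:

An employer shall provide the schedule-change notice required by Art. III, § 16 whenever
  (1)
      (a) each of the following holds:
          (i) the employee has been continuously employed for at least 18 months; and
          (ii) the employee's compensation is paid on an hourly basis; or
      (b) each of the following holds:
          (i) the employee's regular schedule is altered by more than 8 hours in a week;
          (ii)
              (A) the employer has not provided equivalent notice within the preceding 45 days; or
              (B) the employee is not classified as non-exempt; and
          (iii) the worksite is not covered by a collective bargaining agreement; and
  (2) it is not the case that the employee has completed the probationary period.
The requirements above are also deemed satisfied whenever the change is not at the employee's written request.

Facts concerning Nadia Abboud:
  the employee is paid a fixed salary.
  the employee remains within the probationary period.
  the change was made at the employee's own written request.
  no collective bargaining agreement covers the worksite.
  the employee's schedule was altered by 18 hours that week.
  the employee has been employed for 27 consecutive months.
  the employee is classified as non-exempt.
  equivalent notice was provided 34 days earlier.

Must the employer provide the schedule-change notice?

No — not required.

(i) tenure ≥ 18 mo. — satisfied.
(ii) hourly-paid — not met.
(a): T AND F → false.
(i) schedule shift > 8h — holds.
(A) no recent notice — not satisfied.
(B) not (non-exempt) — fails.
(ii): F OR F → false.
(iii) no CBA — holds.
(b): T AND F AND T → false.
So (1) is not satisfied (F OR F).
(2) not (past probation) — holds.
Overall = F AND T = false.
Exception (not employee-requested) — not satisfied.
Result: main false OR exception false → false.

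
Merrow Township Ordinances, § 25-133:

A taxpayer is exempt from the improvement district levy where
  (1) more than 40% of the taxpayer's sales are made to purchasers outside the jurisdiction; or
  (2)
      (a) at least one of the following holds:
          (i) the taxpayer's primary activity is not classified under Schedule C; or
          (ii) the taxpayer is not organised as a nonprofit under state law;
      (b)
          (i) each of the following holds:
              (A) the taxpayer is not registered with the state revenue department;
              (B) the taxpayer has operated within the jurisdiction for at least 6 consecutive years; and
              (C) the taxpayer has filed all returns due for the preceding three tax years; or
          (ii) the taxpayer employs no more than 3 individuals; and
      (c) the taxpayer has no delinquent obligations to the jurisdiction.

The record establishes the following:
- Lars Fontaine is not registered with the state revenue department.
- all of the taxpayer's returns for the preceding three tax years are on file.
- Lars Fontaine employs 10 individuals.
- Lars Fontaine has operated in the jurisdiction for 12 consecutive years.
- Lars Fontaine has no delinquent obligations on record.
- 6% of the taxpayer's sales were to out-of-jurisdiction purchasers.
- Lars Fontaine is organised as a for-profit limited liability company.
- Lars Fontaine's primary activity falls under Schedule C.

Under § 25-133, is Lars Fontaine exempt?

(1) >40% out-of-jur. sales — fails.
(i) not (Schedule C activity) — fails.
(ii) not (nonprofit) — met.
(a) = F OR T = true.
(A) not (state-registered) — satisfied.
(B) ≥ 6 yrs in jurisdiction — met.
(C) returns current — satisfied.
(i): T AND T AND T → true.
(ii) ≤ 3 employees — fails.
(b) = T OR F = true.
(c) no delinquency — met.
(2): T AND T AND T → true.
Overall = F OR T = true.

Yes — exempt.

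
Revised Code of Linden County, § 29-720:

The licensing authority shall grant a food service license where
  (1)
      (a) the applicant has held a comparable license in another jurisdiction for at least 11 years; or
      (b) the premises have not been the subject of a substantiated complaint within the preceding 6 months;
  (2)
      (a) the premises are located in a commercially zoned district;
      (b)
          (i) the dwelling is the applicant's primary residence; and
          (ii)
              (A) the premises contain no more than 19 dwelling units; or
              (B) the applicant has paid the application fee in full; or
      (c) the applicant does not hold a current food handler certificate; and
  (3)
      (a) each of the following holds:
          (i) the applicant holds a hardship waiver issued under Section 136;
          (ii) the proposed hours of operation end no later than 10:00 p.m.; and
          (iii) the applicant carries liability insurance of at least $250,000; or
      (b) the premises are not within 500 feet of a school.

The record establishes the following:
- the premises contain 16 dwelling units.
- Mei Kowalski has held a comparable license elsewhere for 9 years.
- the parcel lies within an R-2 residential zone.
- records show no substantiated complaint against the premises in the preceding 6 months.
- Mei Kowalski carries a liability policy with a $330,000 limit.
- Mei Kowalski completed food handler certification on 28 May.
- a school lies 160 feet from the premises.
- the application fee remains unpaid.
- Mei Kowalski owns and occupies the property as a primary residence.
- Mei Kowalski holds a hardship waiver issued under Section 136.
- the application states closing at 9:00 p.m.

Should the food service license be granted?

(a) prior license ≥ 11 yr — not satisfied.
(b) no complaint in 6 mo. — holds.
So (1) is satisfied (F OR T).
(a) commercially zoned — fails.
(i) primary residence — satisfied.
(A) ≤ 19 units — holds.
(B) fee paid — not met.
(ii) = T OR F = true.
(b) = T AND T = true.
(c) not (food handler cert.) — not satisfied.
(2): F OR T OR F → true.
(i) hardship waiver — met.
(ii) closes by 10 p.m. — met.
(iii) insurance ≥ $250,000 — met.
(a): T AND T AND T → true.
(b) ≥500 ft from school — not met.
(3) = T OR F = true.
Overall = T AND T AND T = true.

Yes — granted.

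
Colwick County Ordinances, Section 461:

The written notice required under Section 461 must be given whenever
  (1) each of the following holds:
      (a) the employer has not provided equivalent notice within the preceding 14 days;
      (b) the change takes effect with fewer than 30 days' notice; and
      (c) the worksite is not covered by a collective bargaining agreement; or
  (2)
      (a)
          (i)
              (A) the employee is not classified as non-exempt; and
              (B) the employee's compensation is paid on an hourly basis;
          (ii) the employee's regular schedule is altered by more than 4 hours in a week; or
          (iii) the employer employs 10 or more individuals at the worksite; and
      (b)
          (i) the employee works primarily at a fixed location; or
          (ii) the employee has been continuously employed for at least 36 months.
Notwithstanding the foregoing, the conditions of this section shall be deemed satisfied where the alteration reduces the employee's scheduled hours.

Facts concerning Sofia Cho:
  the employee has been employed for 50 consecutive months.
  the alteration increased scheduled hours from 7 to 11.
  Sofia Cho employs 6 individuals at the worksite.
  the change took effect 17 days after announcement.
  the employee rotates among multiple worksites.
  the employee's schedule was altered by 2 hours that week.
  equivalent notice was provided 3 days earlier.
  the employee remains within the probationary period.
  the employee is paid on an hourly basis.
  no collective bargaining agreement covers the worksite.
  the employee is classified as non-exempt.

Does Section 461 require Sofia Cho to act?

(a) no recent notice — fails.
(b) < 30 days' notice — holds.
(c) no CBA — met.
So (1) is not satisfied (F AND T AND T).
(A) not (non-exempt) — fails.
(B) hourly-paid — satisfied.
(i) = F AND T = false.
(ii) schedule shift > 4h — fails.
(iii) ≥ 10 at site — not met.
(a) = F OR F OR F = false.
(i) fixed location — not met.
(ii) tenure ≥ 36 mo. — met.
(b): F OR T → true.
(2) = F AND T = false.
So Overall is not satisfied (F OR F).
Exception (hours reduced) — not satisfied.
Result: main false OR exception false → false.

No — not required.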